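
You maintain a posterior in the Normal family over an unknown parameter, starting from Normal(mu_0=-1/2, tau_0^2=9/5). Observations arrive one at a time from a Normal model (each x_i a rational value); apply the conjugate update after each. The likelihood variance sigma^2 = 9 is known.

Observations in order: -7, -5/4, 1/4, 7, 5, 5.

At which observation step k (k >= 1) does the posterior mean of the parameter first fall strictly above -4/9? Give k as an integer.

obs 1: x=-7 → posterior Normal(-19/12, 3/2)
obs 2: x=-5/4 → posterior Normal(-43/28, 9/7)
obs 3: x=1/4 → posterior Normal(-21/16, 9/8)
obs 4: x=7 → posterior Normal(-7/18, 1)
obs 5: x=5 → posterior Normal(3/20, 9/10)
obs 6: x=5 → posterior Normal(13/22, 9/11)

k = 4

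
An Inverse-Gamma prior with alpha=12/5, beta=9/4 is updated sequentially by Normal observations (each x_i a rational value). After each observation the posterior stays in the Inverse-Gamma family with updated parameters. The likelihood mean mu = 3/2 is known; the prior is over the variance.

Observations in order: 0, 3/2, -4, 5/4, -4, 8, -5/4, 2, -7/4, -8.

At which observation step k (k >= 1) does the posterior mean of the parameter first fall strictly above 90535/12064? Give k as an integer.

obs 1: x=0 → posterior Inverse-Gamma(29/10, 27/8)
obs 2: x=3/2 → posterior Inverse-Gamma(17/5, 27/8)
obs 3: x=-4 → posterior Inverse-Gamma(39/10, 37/2)
obs 4: x=5/4 → posterior Inverse-Gamma(22/5, 593/32)
obs 5: x=-4 → posterior Inverse-Gamma(49/10, 1077/32)
obs 6: x=8 → posterior Inverse-Gamma(27/5, 1753/32)
obs 7: x=-5/4 → posterior Inverse-Gamma(59/10, 937/16)
obs 8: x=2 → posterior Inverse-Gamma(32/5, 939/16)
obs 9: x=-7/4 → posterior Inverse-Gamma(69/10, 2047/32)
obs 10: x=-8 → posterior Inverse-Gamma(37/5, 3491/32)

k = 5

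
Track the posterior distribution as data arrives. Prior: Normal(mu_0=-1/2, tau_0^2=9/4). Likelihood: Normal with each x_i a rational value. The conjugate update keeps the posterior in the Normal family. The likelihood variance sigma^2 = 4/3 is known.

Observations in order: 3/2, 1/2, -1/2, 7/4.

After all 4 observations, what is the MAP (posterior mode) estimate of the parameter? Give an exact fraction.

319/496

obs 1: x=3/2 → posterior Normal(65/86, 36/43)
obs 2: x=1/2 → posterior Normal(23/35, 18/35)
obs 3: x=-1/2 → posterior Normal(65/194, 36/97)
obs 4: x=7/4 → posterior Normal(319/496, 9/31)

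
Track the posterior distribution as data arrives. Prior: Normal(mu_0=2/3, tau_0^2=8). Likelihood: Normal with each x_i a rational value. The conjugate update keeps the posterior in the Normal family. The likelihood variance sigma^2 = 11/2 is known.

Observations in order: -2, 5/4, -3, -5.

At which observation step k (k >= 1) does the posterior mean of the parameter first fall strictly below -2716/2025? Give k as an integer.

obs 1: x=-2 → posterior Normal(-74/81, 88/27)
obs 2: x=5/4 → posterior Normal(-14/129, 88/43)
obs 3: x=-3 → posterior Normal(-158/177, 88/59)
obs 4: x=-5 → posterior Normal(-398/225, 88/75)

k = 4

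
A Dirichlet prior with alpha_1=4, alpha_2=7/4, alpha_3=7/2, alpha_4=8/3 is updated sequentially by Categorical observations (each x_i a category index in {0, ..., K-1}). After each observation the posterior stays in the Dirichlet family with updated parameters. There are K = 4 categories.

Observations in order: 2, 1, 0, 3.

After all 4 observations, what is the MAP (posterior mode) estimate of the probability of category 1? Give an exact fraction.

21/143

obs 1: x=2 → posterior Dirichlet(4, 7/4, 9/2, 8/3)
obs 2: x=1 → posterior Dirichlet(4, 11/4, 9/2, 8/3)
obs 3: x=0 → posterior Dirichlet(5, 11/4, 9/2, 8/3)
obs 4: x=3 → posterior Dirichlet(5, 11/4, 9/2, 11/3)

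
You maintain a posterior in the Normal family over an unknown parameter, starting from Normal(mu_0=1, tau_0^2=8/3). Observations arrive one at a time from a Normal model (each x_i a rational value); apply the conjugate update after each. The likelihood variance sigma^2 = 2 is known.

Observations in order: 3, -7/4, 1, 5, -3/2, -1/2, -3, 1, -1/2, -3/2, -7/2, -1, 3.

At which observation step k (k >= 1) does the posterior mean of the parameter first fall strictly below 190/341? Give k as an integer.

k = 7

obs 1: x=3 → posterior Normal(15/7, 8/7)
obs 2: x=-7/4 → posterior Normal(8/11, 8/11)
obs 3: x=1 → posterior Normal(4/5, 8/15)
obs 4: x=5 → posterior Normal(32/19, 8/19)
obs 5: x=-3/2 → posterior Normal(26/23, 8/23)
obs 6: x=-1/2 → posterior Normal(8/9, 8/27)
obs 7: x=-3 → posterior Normal(12/31, 8/31)
obs 8: x=1 → posterior Normal(16/35, 8/35)
obs 9: x=-1/2 → posterior Normal(14/39, 8/39)
obs 10: x=-3/2 → posterior Normal(8/43, 8/43)
obs 11: x=-7/2 → posterior Normal(-6/47, 8/47)
obs 12: x=-1 → posterior Normal(-10/51, 8/51)
obs 13: x=3 → posterior Normal(2/55, 8/55)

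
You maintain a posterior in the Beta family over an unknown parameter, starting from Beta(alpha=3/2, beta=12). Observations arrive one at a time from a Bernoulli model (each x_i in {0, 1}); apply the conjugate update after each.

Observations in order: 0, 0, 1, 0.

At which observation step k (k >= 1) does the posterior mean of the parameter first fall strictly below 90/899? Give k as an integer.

k = 2

obs 1: x=0 → posterior Beta(3/2, 13)
obs 2: x=0 → posterior Beta(3/2, 14)
obs 3: x=1 → posterior Beta(5/2, 14)
obs 4: x=0 → posterior Beta(5/2, 15)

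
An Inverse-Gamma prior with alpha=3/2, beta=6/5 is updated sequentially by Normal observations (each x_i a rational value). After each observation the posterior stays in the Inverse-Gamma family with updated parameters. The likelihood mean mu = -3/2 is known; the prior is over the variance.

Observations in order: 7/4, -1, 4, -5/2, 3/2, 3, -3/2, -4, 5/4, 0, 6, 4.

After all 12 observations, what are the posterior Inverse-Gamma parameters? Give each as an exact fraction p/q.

alpha=15/2, beta=7051/80

obs 1: x=7/4 → posterior Inverse-Gamma(2, 1037/160)
obs 2: x=-1 → posterior Inverse-Gamma(5/2, 1057/160)
obs 3: x=4 → posterior Inverse-Gamma(3, 3477/160)
obs 4: x=-5/2 → posterior Inverse-Gamma(7/2, 3557/160)
obs 5: x=3/2 → posterior Inverse-Gamma(4, 4277/160)
obs 6: x=3 → posterior Inverse-Gamma(9/2, 5897/160)
obs 7: x=-3/2 → posterior Inverse-Gamma(5, 5897/160)
obs 8: x=-4 → posterior Inverse-Gamma(11/2, 6397/160)
obs 9: x=5/4 → posterior Inverse-Gamma(6, 3501/80)
obs 10: x=0 → posterior Inverse-Gamma(13/2, 3591/80)
obs 11: x=6 → posterior Inverse-Gamma(7, 5841/80)
obs 12: x=4 → posterior Inverse-Gamma(15/2, 7051/80)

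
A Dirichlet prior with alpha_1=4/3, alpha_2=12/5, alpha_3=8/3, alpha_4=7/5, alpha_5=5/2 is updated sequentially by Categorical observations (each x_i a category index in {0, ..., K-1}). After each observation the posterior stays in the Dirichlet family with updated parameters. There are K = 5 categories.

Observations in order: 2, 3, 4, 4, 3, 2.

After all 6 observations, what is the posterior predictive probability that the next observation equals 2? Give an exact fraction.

obs 1: x=2 → posterior Dirichlet(4/3, 12/5, 11/3, 7/5, 5/2)
obs 2: x=3 → posterior Dirichlet(4/3, 12/5, 11/3, 12/5, 5/2)
obs 3: x=4 → posterior Dirichlet(4/3, 12/5, 11/3, 12/5, 7/2)
obs 4: x=4 → posterior Dirichlet(4/3, 12/5, 11/3, 12/5, 9/2)
obs 5: x=3 → posterior Dirichlet(4/3, 12/5, 11/3, 17/5, 9/2)
obs 6: x=2 → posterior Dirichlet(4/3, 12/5, 14/3, 17/5, 9/2)

140/489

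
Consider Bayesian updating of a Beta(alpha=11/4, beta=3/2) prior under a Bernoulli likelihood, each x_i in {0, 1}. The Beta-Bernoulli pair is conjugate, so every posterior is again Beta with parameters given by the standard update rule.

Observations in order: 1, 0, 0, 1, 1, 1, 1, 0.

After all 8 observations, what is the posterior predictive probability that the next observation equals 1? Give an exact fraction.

31/49

obs 1: x=1 → posterior Beta(15/4, 3/2)
obs 2: x=0 → posterior Beta(15/4, 5/2)
obs 3: x=0 → posterior Beta(15/4, 7/2)
obs 4: x=1 → posterior Beta(19/4, 7/2)
obs 5: x=1 → posterior Beta(23/4, 7/2)
obs 6: x=1 → posterior Beta(27/4, 7/2)
obs 7: x=1 → posterior Beta(31/4, 7/2)
obs 8: x=0 → posterior Beta(31/4, 9/2)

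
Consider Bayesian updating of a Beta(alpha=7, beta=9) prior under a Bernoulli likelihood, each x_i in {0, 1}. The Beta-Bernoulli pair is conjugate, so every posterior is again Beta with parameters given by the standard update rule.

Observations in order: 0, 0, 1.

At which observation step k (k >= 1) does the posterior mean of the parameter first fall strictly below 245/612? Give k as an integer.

obs 1: x=0 → posterior Beta(7, 10)
obs 2: x=0 → posterior Beta(7, 11)
obs 3: x=1 → posterior Beta(8, 11)

k = 2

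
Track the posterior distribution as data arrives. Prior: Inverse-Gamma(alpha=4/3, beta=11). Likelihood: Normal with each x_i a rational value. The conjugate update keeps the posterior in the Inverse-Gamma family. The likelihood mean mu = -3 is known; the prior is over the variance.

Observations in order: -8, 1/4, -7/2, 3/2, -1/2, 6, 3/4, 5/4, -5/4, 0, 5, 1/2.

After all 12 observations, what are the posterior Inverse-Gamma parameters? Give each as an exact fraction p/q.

obs 1: x=-8 → posterior Inverse-Gamma(11/6, 47/2)
obs 2: x=1/4 → posterior Inverse-Gamma(7/3, 921/32)
obs 3: x=-7/2 → posterior Inverse-Gamma(17/6, 925/32)
obs 4: x=3/2 → posterior Inverse-Gamma(10/3, 1249/32)
obs 5: x=-1/2 → posterior Inverse-Gamma(23/6, 1349/32)
obs 6: x=6 → posterior Inverse-Gamma(13/3, 2645/32)
obs 7: x=3/4 → posterior Inverse-Gamma(29/6, 1435/16)
obs 8: x=5/4 → posterior Inverse-Gamma(16/3, 3159/32)
obs 9: x=-5/4 → posterior Inverse-Gamma(35/6, 401/4)
obs 10: x=0 → posterior Inverse-Gamma(19/3, 419/4)
obs 11: x=5 → posterior Inverse-Gamma(41/6, 547/4)
obs 12: x=1/2 → posterior Inverse-Gamma(22/3, 1143/8)

alpha=22/3, beta=1143/8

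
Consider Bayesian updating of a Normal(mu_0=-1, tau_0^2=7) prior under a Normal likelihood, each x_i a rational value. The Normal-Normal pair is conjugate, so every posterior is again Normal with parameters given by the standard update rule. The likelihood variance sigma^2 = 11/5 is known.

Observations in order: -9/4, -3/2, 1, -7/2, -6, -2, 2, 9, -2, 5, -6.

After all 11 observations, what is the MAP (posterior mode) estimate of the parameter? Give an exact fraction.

obs 1: x=-9/4 → posterior Normal(-359/184, 77/46)
obs 2: x=-3/2 → posterior Normal(-569/324, 77/81)
obs 3: x=1 → posterior Normal(-429/464, 77/116)
obs 4: x=-7/2 → posterior Normal(-919/604, 77/151)
obs 5: x=-6 → posterior Normal(-1759/744, 77/186)
obs 6: x=-2 → posterior Normal(-2039/884, 77/221)
obs 7: x=2 → posterior Normal(-1759/1024, 77/256)
obs 8: x=9 → posterior Normal(-499/1164, 77/291)
obs 9: x=-2 → posterior Normal(-779/1304, 77/326)
obs 10: x=5 → posterior Normal(-79/1444, 77/361)
obs 11: x=-6 → posterior Normal(-919/1584, 7/36)

-919/1584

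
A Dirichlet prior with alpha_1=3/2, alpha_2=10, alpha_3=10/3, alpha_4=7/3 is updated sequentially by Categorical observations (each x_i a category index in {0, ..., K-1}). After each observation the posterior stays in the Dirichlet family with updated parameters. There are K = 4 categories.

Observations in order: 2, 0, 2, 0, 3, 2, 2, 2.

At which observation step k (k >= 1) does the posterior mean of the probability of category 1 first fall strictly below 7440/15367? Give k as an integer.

k = 4

obs 1: x=2 → posterior Dirichlet(3/2, 10, 13/3, 7/3)
obs 2: x=0 → posterior Dirichlet(5/2, 10, 13/3, 7/3)
obs 3: x=2 → posterior Dirichlet(5/2, 10, 16/3, 7/3)
obs 4: x=0 → posterior Dirichlet(7/2, 10, 16/3, 7/3)
obs 5: x=3 → posterior Dirichlet(7/2, 10, 16/3, 10/3)
obs 6: x=2 → posterior Dirichlet(7/2, 10, 19/3, 10/3)
obs 7: x=2 → posterior Dirichlet(7/2, 10, 22/3, 10/3)
obs 8: x=2 → posterior Dirichlet(7/2, 10, 25/3, 10/3)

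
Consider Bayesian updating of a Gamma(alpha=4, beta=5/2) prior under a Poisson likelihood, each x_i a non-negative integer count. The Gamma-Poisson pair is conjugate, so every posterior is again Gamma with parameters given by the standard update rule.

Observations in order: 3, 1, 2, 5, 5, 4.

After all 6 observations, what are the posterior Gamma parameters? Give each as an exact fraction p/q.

obs 1: x=3 → posterior Gamma(7, 7/2)
obs 2: x=1 → posterior Gamma(8, 9/2)
obs 3: x=2 → posterior Gamma(10, 11/2)
obs 4: x=5 → posterior Gamma(15, 13/2)
obs 5: x=5 → posterior Gamma(20, 15/2)
obs 6: x=4 → posterior Gamma(24, 17/2)

alpha=24, beta=17/2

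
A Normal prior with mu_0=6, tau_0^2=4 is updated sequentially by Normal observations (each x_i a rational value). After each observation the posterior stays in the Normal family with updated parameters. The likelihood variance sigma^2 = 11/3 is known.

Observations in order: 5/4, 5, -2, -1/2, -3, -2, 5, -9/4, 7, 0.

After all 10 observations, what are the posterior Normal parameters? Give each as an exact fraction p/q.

obs 1: x=5/4 → posterior Normal(81/23, 44/23)
obs 2: x=5 → posterior Normal(141/35, 44/35)
obs 3: x=-2 → posterior Normal(117/47, 44/47)
obs 4: x=-1/2 → posterior Normal(111/59, 44/59)
obs 5: x=-3 → posterior Normal(75/71, 44/71)
obs 6: x=-2 → posterior Normal(51/83, 44/83)
obs 7: x=5 → posterior Normal(111/95, 44/95)
obs 8: x=-9/4 → posterior Normal(84/107, 44/107)
obs 9: x=7 → posterior Normal(24/17, 44/119)
obs 10: x=0 → posterior Normal(168/131, 44/131)

mu_0=168/131, tau_0^2=44/131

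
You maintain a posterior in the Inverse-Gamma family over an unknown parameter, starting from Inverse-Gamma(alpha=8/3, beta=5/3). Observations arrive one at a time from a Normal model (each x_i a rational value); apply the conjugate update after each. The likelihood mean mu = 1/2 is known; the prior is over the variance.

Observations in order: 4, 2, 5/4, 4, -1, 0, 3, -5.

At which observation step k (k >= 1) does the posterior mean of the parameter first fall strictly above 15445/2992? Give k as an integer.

obs 1: x=4 → posterior Inverse-Gamma(19/6, 187/24)
obs 2: x=2 → posterior Inverse-Gamma(11/3, 107/12)
obs 3: x=5/4 → posterior Inverse-Gamma(25/6, 883/96)
obs 4: x=4 → posterior Inverse-Gamma(14/3, 1471/96)
obs 5: x=-1 → posterior Inverse-Gamma(31/6, 1579/96)
obs 6: x=0 → posterior Inverse-Gamma(17/3, 1591/96)
obs 7: x=3 → posterior Inverse-Gamma(37/6, 1891/96)
obs 8: x=-5 → posterior Inverse-Gamma(20/3, 3343/96)

k = 8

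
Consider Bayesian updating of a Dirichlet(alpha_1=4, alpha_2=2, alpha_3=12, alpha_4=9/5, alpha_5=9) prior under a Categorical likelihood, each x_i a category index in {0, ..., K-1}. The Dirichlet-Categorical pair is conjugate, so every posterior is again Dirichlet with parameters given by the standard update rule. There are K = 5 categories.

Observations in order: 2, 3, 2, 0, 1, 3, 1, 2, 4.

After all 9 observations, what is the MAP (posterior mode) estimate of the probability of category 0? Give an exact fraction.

obs 1: x=2 → posterior Dirichlet(4, 2, 13, 9/5, 9)
obs 2: x=3 → posterior Dirichlet(4, 2, 13, 14/5, 9)
obs 3: x=2 → posterior Dirichlet(4, 2, 14, 14/5, 9)
obs 4: x=0 → posterior Dirichlet(5, 2, 14, 14/5, 9)
obs 5: x=1 → posterior Dirichlet(5, 3, 14, 14/5, 9)
obs 6: x=3 → posterior Dirichlet(5, 3, 14, 19/5, 9)
obs 7: x=1 → posterior Dirichlet(5, 4, 14, 19/5, 9)
obs 8: x=2 → posterior Dirichlet(5, 4, 15, 19/5, 9)
obs 9: x=4 → posterior Dirichlet(5, 4, 15, 19/5, 10)

5/41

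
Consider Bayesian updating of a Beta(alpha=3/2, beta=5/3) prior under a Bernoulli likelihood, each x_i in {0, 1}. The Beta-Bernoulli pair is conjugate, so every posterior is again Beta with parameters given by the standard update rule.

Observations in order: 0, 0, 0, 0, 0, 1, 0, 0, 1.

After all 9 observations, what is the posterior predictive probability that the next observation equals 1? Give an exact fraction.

21/73

obs 1: x=0 → posterior Beta(3/2, 8/3)
obs 2: x=0 → posterior Beta(3/2, 11/3)
obs 3: x=0 → posterior Beta(3/2, 14/3)
obs 4: x=0 → posterior Beta(3/2, 17/3)
obs 5: x=0 → posterior Beta(3/2, 20/3)
obs 6: x=1 → posterior Beta(5/2, 20/3)
obs 7: x=0 → posterior Beta(5/2, 23/3)
obs 8: x=0 → posterior Beta(5/2, 26/3)
obs 9: x=1 → posterior Beta(7/2, 26/3)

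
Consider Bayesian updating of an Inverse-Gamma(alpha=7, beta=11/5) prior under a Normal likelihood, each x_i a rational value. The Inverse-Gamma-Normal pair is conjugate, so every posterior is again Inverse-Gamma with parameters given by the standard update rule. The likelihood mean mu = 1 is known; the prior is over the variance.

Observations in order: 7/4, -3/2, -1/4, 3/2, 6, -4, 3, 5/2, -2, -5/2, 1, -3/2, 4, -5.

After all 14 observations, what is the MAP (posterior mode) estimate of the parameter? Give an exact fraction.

obs 1: x=7/4 → posterior Inverse-Gamma(15/2, 397/160)
obs 2: x=-3/2 → posterior Inverse-Gamma(8, 897/160)
obs 3: x=-1/4 → posterior Inverse-Gamma(17/2, 511/80)
obs 4: x=3/2 → posterior Inverse-Gamma(9, 521/80)
obs 5: x=6 → posterior Inverse-Gamma(19/2, 1521/80)
obs 6: x=-4 → posterior Inverse-Gamma(10, 2521/80)
obs 7: x=3 → posterior Inverse-Gamma(21/2, 2681/80)
obs 8: x=5/2 → posterior Inverse-Gamma(11, 2771/80)
obs 9: x=-2 → posterior Inverse-Gamma(23/2, 3131/80)
obs 10: x=-5/2 → posterior Inverse-Gamma(12, 3621/80)
obs 11: x=1 → posterior Inverse-Gamma(25/2, 3621/80)
obs 12: x=-3/2 → posterior Inverse-Gamma(13, 3871/80)
obs 13: x=4 → posterior Inverse-Gamma(27/2, 4231/80)
obs 14: x=-5 → posterior Inverse-Gamma(14, 5671/80)

5671/1200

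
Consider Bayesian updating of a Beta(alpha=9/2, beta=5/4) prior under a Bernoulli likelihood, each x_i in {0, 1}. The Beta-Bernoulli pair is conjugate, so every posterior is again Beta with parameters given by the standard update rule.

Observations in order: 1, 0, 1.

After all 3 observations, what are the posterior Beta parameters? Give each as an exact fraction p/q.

obs 1: x=1 → posterior Beta(11/2, 5/4)
obs 2: x=0 → posterior Beta(11/2, 9/4)
obs 3: x=1 → posterior Beta(13/2, 9/4)

alpha=13/2, beta=9/4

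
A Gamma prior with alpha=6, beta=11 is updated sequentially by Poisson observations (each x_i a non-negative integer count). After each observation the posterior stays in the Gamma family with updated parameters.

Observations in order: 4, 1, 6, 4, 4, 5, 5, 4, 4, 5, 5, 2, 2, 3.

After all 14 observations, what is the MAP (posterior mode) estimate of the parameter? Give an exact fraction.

obs 1: x=4 → posterior Gamma(10, 12)
obs 2: x=1 → posterior Gamma(11, 13)
obs 3: x=6 → posterior Gamma(17, 14)
obs 4: x=4 → posterior Gamma(21, 15)
obs 5: x=4 → posterior Gamma(25, 16)
obs 6: x=5 → posterior Gamma(30, 17)
obs 7: x=5 → posterior Gamma(35, 18)
obs 8: x=4 → posterior Gamma(39, 19)
obs 9: x=4 → posterior Gamma(43, 20)
obs 10: x=5 → posterior Gamma(48, 21)
obs 11: x=5 → posterior Gamma(53, 22)
obs 12: x=2 → posterior Gamma(55, 23)
obs 13: x=2 → posterior Gamma(57, 24)
obs 14: x=3 → posterior Gamma(60, 25)

59/25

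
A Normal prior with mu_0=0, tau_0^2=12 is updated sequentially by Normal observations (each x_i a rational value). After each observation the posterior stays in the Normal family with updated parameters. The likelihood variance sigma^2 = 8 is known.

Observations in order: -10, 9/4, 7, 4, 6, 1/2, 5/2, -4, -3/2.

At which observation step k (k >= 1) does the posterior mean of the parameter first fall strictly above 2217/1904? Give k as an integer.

k = 5

obs 1: x=-10 → posterior Normal(-6, 24/5)
obs 2: x=9/4 → posterior Normal(-93/32, 3)
obs 3: x=7 → posterior Normal(-9/44, 24/11)
obs 4: x=4 → posterior Normal(39/56, 12/7)
obs 5: x=6 → posterior Normal(111/68, 24/17)
obs 6: x=1/2 → posterior Normal(117/80, 6/5)
obs 7: x=5/2 → posterior Normal(147/92, 24/23)
obs 8: x=-4 → posterior Normal(99/104, 12/13)
obs 9: x=-3/2 → posterior Normal(81/116, 24/29)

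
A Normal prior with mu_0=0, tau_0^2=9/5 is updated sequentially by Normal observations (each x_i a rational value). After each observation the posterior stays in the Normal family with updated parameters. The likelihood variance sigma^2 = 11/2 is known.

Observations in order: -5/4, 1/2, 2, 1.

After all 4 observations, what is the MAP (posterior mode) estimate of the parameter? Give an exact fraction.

81/254

obs 1: x=-5/4 → posterior Normal(-45/146, 99/73)
obs 2: x=1/2 → posterior Normal(-27/182, 99/91)
obs 3: x=2 → posterior Normal(45/218, 99/109)
obs 4: x=1 → posterior Normal(81/254, 99/127)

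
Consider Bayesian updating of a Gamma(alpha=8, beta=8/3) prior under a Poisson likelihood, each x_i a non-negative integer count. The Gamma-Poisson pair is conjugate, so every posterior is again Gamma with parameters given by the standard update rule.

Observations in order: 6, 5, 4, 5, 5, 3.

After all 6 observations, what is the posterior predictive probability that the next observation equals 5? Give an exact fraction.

138956214476660934418123911947377740252803732731913299820544/908485319620418693071190220095272672648773093786320077783229

obs 1: x=6 → posterior Gamma(14, 11/3)
obs 2: x=5 → posterior Gamma(19, 14/3)
obs 3: x=4 → posterior Gamma(23, 17/3)
obs 4: x=5 → posterior Gamma(28, 20/3)
obs 5: x=5 → posterior Gamma(33, 23/3)
obs 6: x=3 → posterior Gamma(36, 26/3)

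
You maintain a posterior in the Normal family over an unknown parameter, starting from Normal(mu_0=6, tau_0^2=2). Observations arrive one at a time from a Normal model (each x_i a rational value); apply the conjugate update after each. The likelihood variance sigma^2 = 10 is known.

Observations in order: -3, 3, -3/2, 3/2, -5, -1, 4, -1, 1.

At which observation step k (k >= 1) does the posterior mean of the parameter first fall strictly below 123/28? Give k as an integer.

obs 1: x=-3 → posterior Normal(9/2, 5/3)
obs 2: x=3 → posterior Normal(30/7, 10/7)
obs 3: x=-3/2 → posterior Normal(57/16, 5/4)
obs 4: x=3/2 → posterior Normal(10/3, 10/9)
obs 5: x=-5 → posterior Normal(5/2, 1)
obs 6: x=-1 → posterior Normal(24/11, 10/11)
obs 7: x=4 → posterior Normal(7/3, 5/6)
obs 8: x=-1 → posterior Normal(27/13, 10/13)
obs 9: x=1 → posterior Normal(2, 5/7)

k = 2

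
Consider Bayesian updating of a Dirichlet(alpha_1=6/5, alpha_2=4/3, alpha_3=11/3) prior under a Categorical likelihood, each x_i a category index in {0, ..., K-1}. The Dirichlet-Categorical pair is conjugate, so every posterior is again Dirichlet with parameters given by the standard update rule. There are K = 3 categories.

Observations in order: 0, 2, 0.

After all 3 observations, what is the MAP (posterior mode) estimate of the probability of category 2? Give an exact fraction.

55/93

obs 1: x=0 → posterior Dirichlet(11/5, 4/3, 11/3)
obs 2: x=2 → posterior Dirichlet(11/5, 4/3, 14/3)
obs 3: x=0 → posterior Dirichlet(16/5, 4/3, 14/3)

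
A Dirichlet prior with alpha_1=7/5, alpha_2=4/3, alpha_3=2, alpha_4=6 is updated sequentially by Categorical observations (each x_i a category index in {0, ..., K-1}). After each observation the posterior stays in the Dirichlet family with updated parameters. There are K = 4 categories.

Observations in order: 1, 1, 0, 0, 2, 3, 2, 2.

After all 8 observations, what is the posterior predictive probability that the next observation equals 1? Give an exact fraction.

50/281

obs 1: x=1 → posterior Dirichlet(7/5, 7/3, 2, 6)
obs 2: x=1 → posterior Dirichlet(7/5, 10/3, 2, 6)
obs 3: x=0 → posterior Dirichlet(12/5, 10/3, 2, 6)
obs 4: x=0 → posterior Dirichlet(17/5, 10/3, 2, 6)
obs 5: x=2 → posterior Dirichlet(17/5, 10/3, 3, 6)
obs 6: x=3 → posterior Dirichlet(17/5, 10/3, 3, 7)
obs 7: x=2 → posterior Dirichlet(17/5, 10/3, 4, 7)
obs 8: x=2 → posterior Dirichlet(17/5, 10/3, 5, 7)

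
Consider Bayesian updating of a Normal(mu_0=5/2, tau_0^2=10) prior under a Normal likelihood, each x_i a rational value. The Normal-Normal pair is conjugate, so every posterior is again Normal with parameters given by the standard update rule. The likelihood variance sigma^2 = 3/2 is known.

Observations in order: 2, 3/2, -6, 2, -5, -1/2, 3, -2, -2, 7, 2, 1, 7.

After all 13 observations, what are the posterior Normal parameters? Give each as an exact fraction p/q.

mu_0=415/526, tau_0^2=30/263

obs 1: x=2 → posterior Normal(95/46, 30/23)
obs 2: x=3/2 → posterior Normal(155/86, 30/43)
obs 3: x=-6 → posterior Normal(-85/126, 10/21)
obs 4: x=2 → posterior Normal(-5/166, 30/83)
obs 5: x=-5 → posterior Normal(-205/206, 30/103)
obs 6: x=-1/2 → posterior Normal(-75/82, 10/41)
obs 7: x=3 → posterior Normal(-105/286, 30/143)
obs 8: x=-2 → posterior Normal(-185/326, 30/163)
obs 9: x=-2 → posterior Normal(-265/366, 10/61)
obs 10: x=7 → posterior Normal(15/406, 30/203)
obs 11: x=2 → posterior Normal(95/446, 30/223)
obs 12: x=1 → posterior Normal(5/18, 10/81)
obs 13: x=7 → posterior Normal(415/526, 30/263)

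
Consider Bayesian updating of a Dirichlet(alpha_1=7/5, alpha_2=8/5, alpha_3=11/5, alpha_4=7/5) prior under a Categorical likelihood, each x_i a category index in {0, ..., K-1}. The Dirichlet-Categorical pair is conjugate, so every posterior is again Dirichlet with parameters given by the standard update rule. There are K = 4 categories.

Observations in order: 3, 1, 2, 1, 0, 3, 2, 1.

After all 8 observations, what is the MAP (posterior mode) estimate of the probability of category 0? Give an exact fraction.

obs 1: x=3 → posterior Dirichlet(7/5, 8/5, 11/5, 12/5)
obs 2: x=1 → posterior Dirichlet(7/5, 13/5, 11/5, 12/5)
obs 3: x=2 → posterior Dirichlet(7/5, 13/5, 16/5, 12/5)
obs 4: x=1 → posterior Dirichlet(7/5, 18/5, 16/5, 12/5)
obs 5: x=0 → posterior Dirichlet(12/5, 18/5, 16/5, 12/5)
obs 6: x=3 → posterior Dirichlet(12/5, 18/5, 16/5, 17/5)
obs 7: x=2 → posterior Dirichlet(12/5, 18/5, 21/5, 17/5)
obs 8: x=1 → posterior Dirichlet(12/5, 23/5, 21/5, 17/5)

7/53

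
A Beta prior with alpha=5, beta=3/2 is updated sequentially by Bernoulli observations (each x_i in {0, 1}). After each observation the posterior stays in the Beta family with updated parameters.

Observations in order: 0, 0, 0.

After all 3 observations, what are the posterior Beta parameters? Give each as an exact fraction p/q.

alpha=5, beta=9/2

obs 1: x=0 → posterior Beta(5, 5/2)
obs 2: x=0 → posterior Beta(5, 7/2)
obs 3: x=0 → posterior Beta(5, 9/2)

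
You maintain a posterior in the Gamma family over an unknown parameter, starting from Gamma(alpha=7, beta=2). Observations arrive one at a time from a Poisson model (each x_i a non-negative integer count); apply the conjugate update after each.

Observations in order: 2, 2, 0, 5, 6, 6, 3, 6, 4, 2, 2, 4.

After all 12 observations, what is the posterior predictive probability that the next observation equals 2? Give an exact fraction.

obs 1: x=2 → posterior Gamma(9, 3)
obs 2: x=2 → posterior Gamma(11, 4)
obs 3: x=0 → posterior Gamma(11, 5)
obs 4: x=5 → posterior Gamma(16, 6)
obs 5: x=6 → posterior Gamma(22, 7)
obs 6: x=6 → posterior Gamma(28, 8)
obs 7: x=3 → posterior Gamma(31, 9)
obs 8: x=6 → posterior Gamma(37, 10)
obs 9: x=4 → posterior Gamma(41, 11)
obs 10: x=2 → posterior Gamma(43, 12)
obs 11: x=2 → posterior Gamma(45, 13)
obs 12: x=4 → posterior Gamma(49, 14)

7087120683917529972915677030211741516634859214611274530816/38257290012842975214204468414891380234621465206146240234375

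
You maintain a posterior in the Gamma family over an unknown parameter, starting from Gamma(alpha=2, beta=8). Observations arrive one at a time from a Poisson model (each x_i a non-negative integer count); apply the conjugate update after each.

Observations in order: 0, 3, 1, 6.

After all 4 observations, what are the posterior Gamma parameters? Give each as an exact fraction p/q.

obs 1: x=0 → posterior Gamma(2, 9)
obs 2: x=3 → posterior Gamma(5, 10)
obs 3: x=1 → posterior Gamma(6, 11)
obs 4: x=6 → posterior Gamma(12, 12)

alpha=12, beta=12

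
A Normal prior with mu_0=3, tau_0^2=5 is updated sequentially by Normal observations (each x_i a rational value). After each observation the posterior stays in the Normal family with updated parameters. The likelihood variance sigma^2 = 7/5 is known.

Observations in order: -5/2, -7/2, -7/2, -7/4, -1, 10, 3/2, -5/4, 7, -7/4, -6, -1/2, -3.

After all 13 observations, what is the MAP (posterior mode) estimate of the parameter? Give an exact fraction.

obs 1: x=-5/2 → posterior Normal(-83/64, 35/32)
obs 2: x=-7/2 → posterior Normal(-43/19, 35/57)
obs 3: x=-7/2 → posterior Normal(-433/164, 35/82)
obs 4: x=-7/4 → posterior Normal(-1041/428, 35/107)
obs 5: x=-1 → posterior Normal(-1141/528, 35/132)
obs 6: x=10 → posterior Normal(-141/628, 35/157)
obs 7: x=3/2 → posterior Normal(9/728, 5/26)
obs 8: x=-5/4 → posterior Normal(-29/207, 35/207)
obs 9: x=7 → posterior Normal(73/116, 35/232)
obs 10: x=-7/4 → posterior Normal(409/1028, 35/257)
obs 11: x=-6 → posterior Normal(-191/1128, 35/282)
obs 12: x=-1/2 → posterior Normal(-241/1228, 35/307)
obs 13: x=-3 → posterior Normal(-541/1328, 35/332)

-541/1328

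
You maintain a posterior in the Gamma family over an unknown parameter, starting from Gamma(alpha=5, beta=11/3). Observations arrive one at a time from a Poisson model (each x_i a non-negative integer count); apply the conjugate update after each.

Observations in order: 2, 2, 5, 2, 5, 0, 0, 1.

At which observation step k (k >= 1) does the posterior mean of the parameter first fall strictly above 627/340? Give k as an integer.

k = 3

obs 1: x=2 → posterior Gamma(7, 14/3)
obs 2: x=2 → posterior Gamma(9, 17/3)
obs 3: x=5 → posterior Gamma(14, 20/3)
obs 4: x=2 → posterior Gamma(16, 23/3)
obs 5: x=5 → posterior Gamma(21, 26/3)
obs 6: x=0 → posterior Gamma(21, 29/3)
obs 7: x=0 → posterior Gamma(21, 32/3)
obs 8: x=1 → posterior Gamma(22, 35/3)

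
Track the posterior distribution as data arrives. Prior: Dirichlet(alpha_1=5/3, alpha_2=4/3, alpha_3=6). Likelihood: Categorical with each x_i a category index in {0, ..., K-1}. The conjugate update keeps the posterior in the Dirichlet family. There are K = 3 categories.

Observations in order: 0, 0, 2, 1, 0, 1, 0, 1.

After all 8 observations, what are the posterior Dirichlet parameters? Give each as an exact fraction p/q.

obs 1: x=0 → posterior Dirichlet(8/3, 4/3, 6)
obs 2: x=0 → posterior Dirichlet(11/3, 4/3, 6)
obs 3: x=2 → posterior Dirichlet(11/3, 4/3, 7)
obs 4: x=1 → posterior Dirichlet(11/3, 7/3, 7)
obs 5: x=0 → posterior Dirichlet(14/3, 7/3, 7)
obs 6: x=1 → posterior Dirichlet(14/3, 10/3, 7)
obs 7: x=0 → posterior Dirichlet(17/3, 10/3, 7)
obs 8: x=1 → posterior Dirichlet(17/3, 13/3, 7)

alpha_1=17/3, alpha_2=13/3, alpha_3=7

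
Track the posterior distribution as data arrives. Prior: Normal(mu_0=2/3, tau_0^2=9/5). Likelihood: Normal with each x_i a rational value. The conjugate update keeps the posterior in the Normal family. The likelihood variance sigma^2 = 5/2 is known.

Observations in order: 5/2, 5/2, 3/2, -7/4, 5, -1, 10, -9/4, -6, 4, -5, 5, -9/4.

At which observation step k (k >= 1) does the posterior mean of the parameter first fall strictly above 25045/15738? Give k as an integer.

obs 1: x=5/2 → posterior Normal(185/129, 45/43)
obs 2: x=5/2 → posterior Normal(320/183, 45/61)
obs 3: x=3/2 → posterior Normal(401/237, 45/79)
obs 4: x=-7/4 → posterior Normal(613/582, 45/97)
obs 5: x=5 → posterior Normal(1153/690, 9/23)
obs 6: x=-1 → posterior Normal(55/42, 45/133)
obs 7: x=10 → posterior Normal(2125/906, 45/151)
obs 8: x=-9/4 → posterior Normal(941/507, 45/169)
obs 9: x=-6 → posterior Normal(617/561, 45/187)
obs 10: x=4 → posterior Normal(833/615, 9/41)
obs 11: x=-5 → posterior Normal(563/669, 45/223)
obs 12: x=5 → posterior Normal(833/723, 45/241)
obs 13: x=-9/4 → posterior Normal(1423/1554, 45/259)

k = 2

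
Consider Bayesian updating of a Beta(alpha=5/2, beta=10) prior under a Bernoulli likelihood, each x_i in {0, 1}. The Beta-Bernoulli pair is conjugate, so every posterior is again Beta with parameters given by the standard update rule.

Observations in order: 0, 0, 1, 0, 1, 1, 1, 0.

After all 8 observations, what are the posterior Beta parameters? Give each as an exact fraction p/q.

obs 1: x=0 → posterior Beta(5/2, 11)
obs 2: x=0 → posterior Beta(5/2, 12)
obs 3: x=1 → posterior Beta(7/2, 12)
obs 4: x=0 → posterior Beta(7/2, 13)
obs 5: x=1 → posterior Beta(9/2, 13)
obs 6: x=1 → posterior Beta(11/2, 13)
obs 7: x=1 → posterior Beta(13/2, 13)
obs 8: x=0 → posterior Beta(13/2, 14)

alpha=13/2, beta=14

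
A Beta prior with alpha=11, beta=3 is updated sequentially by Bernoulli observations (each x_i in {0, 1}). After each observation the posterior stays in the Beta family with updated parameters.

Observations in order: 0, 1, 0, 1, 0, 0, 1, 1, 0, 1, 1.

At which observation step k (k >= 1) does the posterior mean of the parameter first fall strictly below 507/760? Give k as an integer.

obs 1: x=0 → posterior Beta(11, 4)
obs 2: x=1 → posterior Beta(12, 4)
obs 3: x=0 → posterior Beta(12, 5)
obs 4: x=1 → posterior Beta(13, 5)
obs 5: x=0 → posterior Beta(13, 6)
obs 6: x=0 → posterior Beta(13, 7)
obs 7: x=1 → posterior Beta(14, 7)
obs 8: x=1 → posterior Beta(15, 7)
obs 9: x=0 → posterior Beta(15, 8)
obs 10: x=1 → posterior Beta(16, 8)
obs 11: x=1 → posterior Beta(17, 8)

k = 6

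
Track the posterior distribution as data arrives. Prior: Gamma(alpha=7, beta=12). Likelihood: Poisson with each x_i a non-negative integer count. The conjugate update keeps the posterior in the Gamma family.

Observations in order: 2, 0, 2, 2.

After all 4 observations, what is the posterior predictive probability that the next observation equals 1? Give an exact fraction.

58546795155816448/168377826559400929

obs 1: x=2 → posterior Gamma(9, 13)
obs 2: x=0 → posterior Gamma(9, 14)
obs 3: x=2 → posterior Gamma(11, 15)
obs 4: x=2 → posterior Gamma(13, 16)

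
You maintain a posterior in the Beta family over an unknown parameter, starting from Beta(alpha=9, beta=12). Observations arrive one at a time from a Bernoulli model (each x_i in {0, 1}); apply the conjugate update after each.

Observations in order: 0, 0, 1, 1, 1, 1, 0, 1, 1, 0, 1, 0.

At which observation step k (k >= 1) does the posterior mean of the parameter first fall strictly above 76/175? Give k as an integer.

obs 1: x=0 → posterior Beta(9, 13)
obs 2: x=0 → posterior Beta(9, 14)
obs 3: x=1 → posterior Beta(10, 14)
obs 4: x=1 → posterior Beta(11, 14)
obs 5: x=1 → posterior Beta(12, 14)
obs 6: x=1 → posterior Beta(13, 14)
obs 7: x=0 → posterior Beta(13, 15)
obs 8: x=1 → posterior Beta(14, 15)
obs 9: x=1 → posterior Beta(15, 15)
obs 10: x=0 → posterior Beta(15, 16)
obs 11: x=1 → posterior Beta(16, 16)
obs 12: x=0 → posterior Beta(16, 17)

k = 4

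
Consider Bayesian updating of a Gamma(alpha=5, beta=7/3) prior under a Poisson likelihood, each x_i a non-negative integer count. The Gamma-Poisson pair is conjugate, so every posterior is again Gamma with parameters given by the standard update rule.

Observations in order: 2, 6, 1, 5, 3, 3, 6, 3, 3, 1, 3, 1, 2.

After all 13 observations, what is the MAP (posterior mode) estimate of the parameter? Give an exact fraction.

129/46

obs 1: x=2 → posterior Gamma(7, 10/3)
obs 2: x=6 → posterior Gamma(13, 13/3)
obs 3: x=1 → posterior Gamma(14, 16/3)
obs 4: x=5 → posterior Gamma(19, 19/3)
obs 5: x=3 → posterior Gamma(22, 22/3)
obs 6: x=3 → posterior Gamma(25, 25/3)
obs 7: x=6 → posterior Gamma(31, 28/3)
obs 8: x=3 → posterior Gamma(34, 31/3)
obs 9: x=3 → posterior Gamma(37, 34/3)
obs 10: x=1 → posterior Gamma(38, 37/3)
obs 11: x=3 → posterior Gamma(41, 40/3)
obs 12: x=1 → posterior Gamma(42, 43/3)
obs 13: x=2 → posterior Gamma(44, 46/3)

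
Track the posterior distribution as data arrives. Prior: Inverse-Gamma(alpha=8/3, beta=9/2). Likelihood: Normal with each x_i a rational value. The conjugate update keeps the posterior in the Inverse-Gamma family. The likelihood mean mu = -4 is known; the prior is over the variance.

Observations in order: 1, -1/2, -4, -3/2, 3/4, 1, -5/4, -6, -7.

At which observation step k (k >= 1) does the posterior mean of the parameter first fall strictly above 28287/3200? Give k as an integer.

obs 1: x=1 → posterior Inverse-Gamma(19/6, 17)
obs 2: x=-1/2 → posterior Inverse-Gamma(11/3, 185/8)
obs 3: x=-4 → posterior Inverse-Gamma(25/6, 185/8)
obs 4: x=-3/2 → posterior Inverse-Gamma(14/3, 105/4)
obs 5: x=3/4 → posterior Inverse-Gamma(31/6, 1201/32)
obs 6: x=1 → posterior Inverse-Gamma(17/3, 1601/32)
obs 7: x=-5/4 → posterior Inverse-Gamma(37/6, 861/16)
obs 8: x=-6 → posterior Inverse-Gamma(20/3, 893/16)
obs 9: x=-7 → posterior Inverse-Gamma(43/6, 965/16)

k = 5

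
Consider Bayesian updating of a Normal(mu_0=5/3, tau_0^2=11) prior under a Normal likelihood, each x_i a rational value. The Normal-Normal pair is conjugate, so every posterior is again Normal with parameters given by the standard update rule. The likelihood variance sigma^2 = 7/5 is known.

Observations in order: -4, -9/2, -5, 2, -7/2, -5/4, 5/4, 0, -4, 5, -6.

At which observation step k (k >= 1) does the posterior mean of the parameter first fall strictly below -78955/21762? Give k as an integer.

obs 1: x=-4 → posterior Normal(-625/186, 77/62)
obs 2: x=-9/2 → posterior Normal(-2735/702, 77/117)
obs 3: x=-5 → posterior Normal(-4385/1032, 77/172)
obs 4: x=2 → posterior Normal(-3725/1362, 77/227)
obs 5: x=-7/2 → posterior Normal(-1220/423, 77/282)
obs 6: x=-5/4 → posterior Normal(-10585/4044, 77/337)
obs 7: x=5/4 → posterior Normal(-305/147, 11/56)
obs 8: x=0 → posterior Normal(-2440/1341, 77/447)
obs 9: x=-4 → posterior Normal(-1550/753, 77/502)
obs 10: x=5 → posterior Normal(-2275/1671, 77/557)
obs 11: x=-6 → posterior Normal(-3265/1836, 77/612)

k = 2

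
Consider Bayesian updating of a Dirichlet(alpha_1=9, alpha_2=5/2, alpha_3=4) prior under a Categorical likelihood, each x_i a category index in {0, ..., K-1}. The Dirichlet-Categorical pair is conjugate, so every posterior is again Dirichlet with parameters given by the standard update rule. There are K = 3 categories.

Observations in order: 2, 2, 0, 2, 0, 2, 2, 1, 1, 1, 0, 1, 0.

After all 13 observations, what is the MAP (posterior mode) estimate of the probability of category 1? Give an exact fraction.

11/51

obs 1: x=2 → posterior Dirichlet(9, 5/2, 5)
obs 2: x=2 → posterior Dirichlet(9, 5/2, 6)
obs 3: x=0 → posterior Dirichlet(10, 5/2, 6)
obs 4: x=2 → posterior Dirichlet(10, 5/2, 7)
obs 5: x=0 → posterior Dirichlet(11, 5/2, 7)
obs 6: x=2 → posterior Dirichlet(11, 5/2, 8)
obs 7: x=2 → posterior Dirichlet(11, 5/2, 9)
obs 8: x=1 → posterior Dirichlet(11, 7/2, 9)
obs 9: x=1 → posterior Dirichlet(11, 9/2, 9)
obs 10: x=1 → posterior Dirichlet(11, 11/2, 9)
obs 11: x=0 → posterior Dirichlet(12, 11/2, 9)
obs 12: x=1 → posterior Dirichlet(12, 13/2, 9)
obs 13: x=0 → posterior Dirichlet(13, 13/2, 9)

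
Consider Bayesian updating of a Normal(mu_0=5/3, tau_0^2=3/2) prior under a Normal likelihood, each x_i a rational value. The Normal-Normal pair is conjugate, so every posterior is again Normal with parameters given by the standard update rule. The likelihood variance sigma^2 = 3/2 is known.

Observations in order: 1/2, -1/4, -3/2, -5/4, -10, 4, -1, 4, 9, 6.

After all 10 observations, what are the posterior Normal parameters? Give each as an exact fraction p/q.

mu_0=67/66, tau_0^2=3/22

obs 1: x=1/2 → posterior Normal(13/12, 3/4)
obs 2: x=-1/4 → posterior Normal(23/36, 1/2)
obs 3: x=-3/2 → posterior Normal(5/48, 3/8)
obs 4: x=-5/4 → posterior Normal(-1/6, 3/10)
obs 5: x=-10 → posterior Normal(-65/36, 1/4)
obs 6: x=4 → posterior Normal(-41/42, 3/14)
obs 7: x=-1 → posterior Normal(-47/48, 3/16)
obs 8: x=4 → posterior Normal(-23/54, 1/6)
obs 9: x=9 → posterior Normal(31/60, 3/20)
obs 10: x=6 → posterior Normal(67/66, 3/22)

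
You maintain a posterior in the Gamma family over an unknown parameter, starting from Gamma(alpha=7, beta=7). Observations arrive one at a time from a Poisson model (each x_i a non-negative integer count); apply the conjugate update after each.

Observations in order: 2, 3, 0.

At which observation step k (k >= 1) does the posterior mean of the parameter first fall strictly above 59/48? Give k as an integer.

obs 1: x=2 → posterior Gamma(9, 8)
obs 2: x=3 → posterior Gamma(12, 9)
obs 3: x=0 → posterior Gamma(12, 10)

k = 2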